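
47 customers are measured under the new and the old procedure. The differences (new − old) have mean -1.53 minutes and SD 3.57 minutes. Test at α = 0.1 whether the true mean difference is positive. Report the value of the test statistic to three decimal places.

H0: μ_d = 0; H1: μ_d > 0 (paired t-test on the differences, right-tailed).
t = d̄/(s_d/√n) = -1.53/(3.57/√47) = -2.938
df = n − 1 = 46
p-value = P(T ≥ -2.938) ≈ 0.9974
Since p ≈ 0.9974 > α = 0.1, fail to reject H0; the evidence is not statistically significant.

-2.938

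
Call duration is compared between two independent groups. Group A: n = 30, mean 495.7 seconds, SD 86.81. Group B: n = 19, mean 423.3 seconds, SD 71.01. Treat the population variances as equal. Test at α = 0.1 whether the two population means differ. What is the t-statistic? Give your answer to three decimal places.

3.044

Let group 1 = group A, group 2 = group B. H0: μ_1 = μ_2; H1: μ_1 ≠ μ_2 (two-sample pooled-variance t-test, two-sided).
s_p² = [(30−1)·86.81² + (19−1)·71.01²]/(30+19−2) = 6581
t = (495.7 − 423.3)/√[6581·(1/30 + 1/19)] = 3.044
df = n₁ + n₂ − 2 = 47
Two-sided p-value ≈ 0.004
Since p ≈ 0.004 < α = 0.1, reject H0; the data support H1.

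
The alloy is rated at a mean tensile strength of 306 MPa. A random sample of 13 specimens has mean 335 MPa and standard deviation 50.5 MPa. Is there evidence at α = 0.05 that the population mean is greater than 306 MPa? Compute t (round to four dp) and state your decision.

H0: μ = 306; H1: μ > 306 (one-sample t-test, right-tailed).
t = (x̄ − μ₀)/(s/√n) = (335 − 306)/(50.5/√13) = 2.0705
df = n − 1 = 12
p-value = P(T ≥ 2.0705) ≈ 0.0303
Since p ≈ 0.0303 < α = 0.05, reject H0; the data support H1.

t = 2.0705; reject H0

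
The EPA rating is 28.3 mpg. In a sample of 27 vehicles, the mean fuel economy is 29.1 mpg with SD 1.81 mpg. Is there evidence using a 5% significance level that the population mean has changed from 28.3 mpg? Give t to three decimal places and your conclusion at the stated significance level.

H0: μ = 28.3; H1: μ ≠ 28.3 (one-sample t-test, two-sided).
t = (x̄ − μ₀)/(s/√n) = (29.1 − 28.3)/(1.81/√27) = 2.297
df = n − 1 = 26
Two-sided p-value ≈ 0.030
Since p ≈ 0.030 < α = 0.05, reject H0; the data support H1.

t = 2.297; reject H0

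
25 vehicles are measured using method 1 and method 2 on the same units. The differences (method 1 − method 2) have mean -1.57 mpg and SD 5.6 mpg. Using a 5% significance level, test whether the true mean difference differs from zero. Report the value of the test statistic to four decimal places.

H0: μ_d = 0; H1: μ_d ≠ 0 (paired t-test on the differences, two-sided).
t = d̄/(s_d/√n) = -1.57/(5.6/√25) = -1.4018
df = n − 1 = 24
Two-sided p-value ≈ 0.174
Since p ≈ 0.174 > α = 0.05, fail to reject H0; the data do not provide sufficient evidence against H0.

-1.4018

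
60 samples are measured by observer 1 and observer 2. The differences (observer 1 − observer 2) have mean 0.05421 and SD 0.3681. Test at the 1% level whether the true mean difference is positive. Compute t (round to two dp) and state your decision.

t = 1.14; fail to reject H0

H0: μ_d = 0; H1: μ_d > 0 (paired t-test on the differences, right-tailed).
t = d̄/(s_d/√n) = 0.05421/(0.3681/√60) = 1.14
df = n − 1 = 59
p-value = P(T ≥ 1.14) ≈ 0.129
Since p ≈ 0.129 > α = 0.01, fail to reject H0; the data do not provide sufficient evidence against H0.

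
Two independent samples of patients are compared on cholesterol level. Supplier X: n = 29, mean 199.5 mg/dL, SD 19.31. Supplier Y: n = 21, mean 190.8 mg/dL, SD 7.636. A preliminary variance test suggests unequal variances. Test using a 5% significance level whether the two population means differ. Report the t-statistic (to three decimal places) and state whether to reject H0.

Let group 1 = supplier X, group 2 = supplier Y. H0: μ_1 = μ_2; H1: μ_1 ≠ μ_2 (Welch's two-sample t-test, two-sided).
t = (x̄_1 − x̄_2)/√(s_1²/n_1 + s_2²/n_2) = (199.5 − 190.8)/√(19.31²/29 + 7.636²/21) = 2.200
Welch–Satterthwaite df ≈ 38.86
Two-sided p-value ≈ 0.034
Since p ≈ 0.034 < α = 0.05, reject H0; the evidence is statistically significant.

t = 2.200; reject H0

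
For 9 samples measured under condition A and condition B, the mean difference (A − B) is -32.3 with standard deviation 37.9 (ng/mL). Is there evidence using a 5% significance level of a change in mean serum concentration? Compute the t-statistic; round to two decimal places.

H0: μ_d = 0; H1: μ_d ≠ 0 (paired t-test on the differences, two-sided).
t = d̄/(s_d/√n) = -32.3/(37.9/√9) = -2.56
df = n − 1 = 8
Two-sided p-value ≈ 0.034
Since p ≈ 0.034 < α = 0.05, reject H0; the evidence is statistically significant.

-2.56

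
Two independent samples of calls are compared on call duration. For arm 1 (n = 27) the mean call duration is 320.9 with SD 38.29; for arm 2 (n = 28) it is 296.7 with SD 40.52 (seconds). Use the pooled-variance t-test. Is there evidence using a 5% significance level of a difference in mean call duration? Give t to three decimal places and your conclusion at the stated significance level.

t = 2.275; reject H0

Let group 1 = arm 1, group 2 = arm 2. H0: μ_1 = μ_2; H1: μ_1 ≠ μ_2 (two-sample pooled-variance t-test, two-sided).
s_p² = [(27−1)·38.29² + (28−1)·40.52²]/(27+28−2) = 1555.66
t = (320.9 − 296.7)/√[1555.66·(1/27 + 1/28)] = 2.275
df = n₁ + n₂ − 2 = 53
Two-sided p-value ≈ 0.027
Since p ≈ 0.027 < α = 0.05, reject H0; the evidence is statistically significant.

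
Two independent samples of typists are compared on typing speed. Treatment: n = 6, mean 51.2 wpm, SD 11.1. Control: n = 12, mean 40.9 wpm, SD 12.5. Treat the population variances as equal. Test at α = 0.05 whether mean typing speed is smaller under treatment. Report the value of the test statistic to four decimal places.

Let group 1 = treatment, group 2 = control. H0: μ_1 = μ_2; H1: μ_1 < μ_2 (two-sample pooled-variance t-test, left-tailed).
s_p² = [(6−1)·11.1² + (12−1)·12.5²]/(6+12−2) = 145.925
t = (51.2 − 40.9)/√[145.925·(1/6 + 1/12)] = 1.7053
df = n₁ + n₂ − 2 = 16
p-value = P(T ≤ 1.7053) ≈ 0.9463
Since p ≈ 0.9463 > α = 0.05, fail to reject H0; the data do not provide sufficient evidence against H0.

1.7053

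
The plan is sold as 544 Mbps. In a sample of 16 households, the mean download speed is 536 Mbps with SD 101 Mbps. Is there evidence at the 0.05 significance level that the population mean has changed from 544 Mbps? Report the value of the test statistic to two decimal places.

H0: μ = 544; H1: μ ≠ 544 (one-sample t-test, two-sided).
t = (x̄ − μ₀)/(s/√n) = (536 − 544)/(101/√16) = -0.32
df = n − 1 = 15
Two-sided p-value ≈ 0.7557
Since p ≈ 0.7557 > α = 0.05, fail to reject H0; the data do not provide sufficient evidence against H0.

-0.32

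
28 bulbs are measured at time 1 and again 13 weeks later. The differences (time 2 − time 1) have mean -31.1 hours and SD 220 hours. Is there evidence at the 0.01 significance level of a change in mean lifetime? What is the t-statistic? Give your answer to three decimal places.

H0: μ_d = 0; H1: μ_d ≠ 0 (paired t-test on the differences, two-sided).
t = d̄/(s_d/√n) = -31.1/(220/√28) = -0.748
df = n − 1 = 27
Two-sided p-value ≈ 0.461
Since p ≈ 0.461 > α = 0.01, fail to reject H0; the evidence is not statistically significant.

-0.748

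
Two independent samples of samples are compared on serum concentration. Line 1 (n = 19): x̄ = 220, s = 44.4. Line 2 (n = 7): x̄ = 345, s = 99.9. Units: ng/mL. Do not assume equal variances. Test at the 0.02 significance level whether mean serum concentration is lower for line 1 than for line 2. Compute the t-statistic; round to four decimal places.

-3.1962

Let group 1 = line 1, group 2 = line 2. H0: μ_1 = μ_2; H1: μ_1 < μ_2 (Welch's two-sample t-test, left-tailed).
t = (x̄_1 − x̄_2)/√(s_1²/n_1 + s_2²/n_2) = (220 − 345)/√(44.4²/19 + 99.9²/7) = -3.1962
Welch–Satterthwaite df ≈ 6.89
p-value = P(T ≤ -3.1962) ≈ 0.008
Since p ≈ 0.008 < α = 0.02, reject H0; the data support H1.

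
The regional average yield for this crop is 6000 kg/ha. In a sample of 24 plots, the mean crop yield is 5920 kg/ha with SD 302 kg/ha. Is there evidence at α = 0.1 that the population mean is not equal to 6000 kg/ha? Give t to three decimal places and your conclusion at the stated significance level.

H0: μ = 6000; H1: μ ≠ 6000 (one-sample t-test, two-sided).
t = (x̄ − μ₀)/(s/√n) = (5920 − 6000)/(302/√24) = -1.298
df = n − 1 = 23
Two-sided p-value ≈ 0.2072
Since p ≈ 0.2072 > α = 0.1, fail to reject H0; the data do not provide sufficient evidence against H0.

t = -1.298; fail to reject H0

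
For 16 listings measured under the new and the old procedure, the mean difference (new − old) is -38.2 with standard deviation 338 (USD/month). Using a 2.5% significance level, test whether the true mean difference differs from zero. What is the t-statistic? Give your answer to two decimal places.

H0: μ_d = 0; H1: μ_d ≠ 0 (paired t-test on the differences, two-sided).
t = d̄/(s_d/√n) = -38.2/(338/√16) = -0.45
df = n − 1 = 15
Two-sided p-value ≈ 0.658
Since p ≈ 0.658 > α = 0.025, fail to reject H0; the evidence is not statistically significant.

-0.45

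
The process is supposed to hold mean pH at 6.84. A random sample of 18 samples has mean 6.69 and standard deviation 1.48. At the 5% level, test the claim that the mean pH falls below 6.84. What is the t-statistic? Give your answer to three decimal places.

H0: μ = 6.84; H1: μ < 6.84 (one-sample t-test, left-tailed).
t = (x̄ − μ₀)/(s/√n) = (6.69 − 6.84)/(1.48/√18) = -0.430
df = n − 1 = 17
p-value = P(T ≤ -0.430) ≈ 0.3363
Since p ≈ 0.3363 > α = 0.05, fail to reject H0; the data do not provide sufficient evidence against H0.

-0.430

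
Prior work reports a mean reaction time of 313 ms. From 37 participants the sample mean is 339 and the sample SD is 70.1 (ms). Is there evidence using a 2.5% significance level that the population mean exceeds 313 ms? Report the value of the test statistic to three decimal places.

2.256

H0: μ = 313; H1: μ > 313 (one-sample t-test, right-tailed).
t = (x̄ − μ₀)/(s/√n) = (339 − 313)/(70.1/√37) = 2.256
df = n − 1 = 36
p-value = P(T ≥ 2.256) ≈ 0.0151
Since p ≈ 0.0151 < α = 0.025, reject H0; the data support H1.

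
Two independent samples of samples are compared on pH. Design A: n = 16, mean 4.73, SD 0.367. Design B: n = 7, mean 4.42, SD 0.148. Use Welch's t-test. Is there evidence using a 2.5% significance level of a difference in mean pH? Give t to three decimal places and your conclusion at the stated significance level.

t = 2.885; reject H0

Let group 1 = design A, group 2 = design B. H0: μ_1 = μ_2; H1: μ_1 ≠ μ_2 (Welch's two-sample t-test, two-sided).
t = (x̄_1 − x̄_2)/√(s_1²/n_1 + s_2²/n_2) = (4.73 − 4.42)/√(0.367²/16 + 0.148²/7) = 2.885
Welch–Satterthwaite df ≈ 20.98
Two-sided p-value ≈ 0.009
Since p ≈ 0.009 < α = 0.025, reject H0; the evidence is statistically significant.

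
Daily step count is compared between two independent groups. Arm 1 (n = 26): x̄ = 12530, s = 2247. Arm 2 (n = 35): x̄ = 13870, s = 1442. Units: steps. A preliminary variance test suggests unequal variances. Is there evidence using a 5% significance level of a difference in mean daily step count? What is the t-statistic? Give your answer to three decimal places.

-2.661

Let group 1 = arm 1, group 2 = arm 2. H0: μ_1 = μ_2; H1: μ_1 ≠ μ_2 (Welch's two-sample t-test, two-sided).
t = (x̄_1 − x̄_2)/√(s_1²/n_1 + s_2²/n_2) = (12530 − 13870)/√(2247²/26 + 1442²/35) = -2.661
Welch–Satterthwaite df ≈ 39.89
Two-sided p-value ≈ 0.0112
Since p ≈ 0.0112 < α = 0.05, reject H0; the evidence is statistically significant.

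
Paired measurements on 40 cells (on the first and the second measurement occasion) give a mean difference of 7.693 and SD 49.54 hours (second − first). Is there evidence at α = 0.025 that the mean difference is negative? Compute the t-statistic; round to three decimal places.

H0: μ_d = 0; H1: μ_d < 0 (paired t-test on the differences, left-tailed).
t = d̄/(s_d/√n) = 7.693/(49.54/√40) = 0.982
df = n − 1 = 39
p-value = P(T ≤ 0.982) ≈ 0.834
Since p ≈ 0.834 > α = 0.025, fail to reject H0; the data do not provide sufficient evidence against H0.

0.982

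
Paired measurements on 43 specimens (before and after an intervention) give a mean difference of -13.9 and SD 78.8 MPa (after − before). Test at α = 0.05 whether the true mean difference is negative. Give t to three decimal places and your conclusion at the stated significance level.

t = -1.157; fail to reject H0

H0: μ_d = 0; H1: μ_d < 0 (paired t-test on the differences, left-tailed).
t = d̄/(s_d/√n) = -13.9/(78.8/√43) = -1.157
df = n − 1 = 42
p-value = P(T ≤ -1.157) ≈ 0.1270
Since p ≈ 0.1270 > α = 0.05, fail to reject H0; the evidence is not statistically significant.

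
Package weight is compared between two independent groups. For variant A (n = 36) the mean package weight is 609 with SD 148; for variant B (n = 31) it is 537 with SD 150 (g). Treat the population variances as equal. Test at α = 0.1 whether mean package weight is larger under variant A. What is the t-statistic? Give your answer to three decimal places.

Let group 1 = variant A, group 2 = variant B. H0: μ_1 = μ_2; H1: μ_1 > μ_2 (two-sample pooled-variance t-test, right-tailed).
s_p² = [(36−1)·148² + (31−1)·150²]/(36+31−2) = 22179.1
t = (609 − 537)/√[22179.1·(1/36 + 1/31)] = 1.973
df = n₁ + n₂ − 2 = 65
p-value = P(T ≥ 1.973) ≈ 0.026
Since p ≈ 0.026 < α = 0.1, reject H0; the data support H1.

1.973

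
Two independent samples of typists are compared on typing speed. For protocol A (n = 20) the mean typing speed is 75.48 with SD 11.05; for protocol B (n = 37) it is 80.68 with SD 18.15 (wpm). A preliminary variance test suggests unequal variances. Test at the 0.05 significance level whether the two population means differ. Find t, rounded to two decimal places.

Let group 1 = protocol A, group 2 = protocol B. H0: μ_1 = μ_2; H1: μ_1 ≠ μ_2 (Welch's two-sample t-test, two-sided).
t = (x̄_1 − x̄_2)/√(s_1²/n_1 + s_2²/n_2) = (75.48 − 80.68)/√(11.05²/20 + 18.15²/37) = -1.34
Welch–Satterthwaite df ≈ 54.10
Two-sided p-value ≈ 0.1851
Since p ≈ 0.1851 > α = 0.05, fail to reject H0; the evidence is not statistically significant.

-1.34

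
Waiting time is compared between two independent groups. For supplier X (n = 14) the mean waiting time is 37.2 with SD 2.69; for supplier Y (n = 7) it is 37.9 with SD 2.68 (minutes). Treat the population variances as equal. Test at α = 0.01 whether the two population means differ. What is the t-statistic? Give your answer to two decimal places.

Let group 1 = supplier X, group 2 = supplier Y. H0: μ_1 = μ_2; H1: μ_1 ≠ μ_2 (two-sample pooled-variance t-test, two-sided).
s_p² = [(14−1)·2.69² + (7−1)·2.68²]/(14+7−2) = 7.21914
t = (37.2 − 37.9)/√[7.21914·(1/14 + 1/7)] = -0.56
df = n₁ + n₂ − 2 = 19
Two-sided p-value ≈ 0.5801
Since p ≈ 0.5801 > α = 0.01, fail to reject H0; the data do not provide sufficient evidence against H0.

-0.56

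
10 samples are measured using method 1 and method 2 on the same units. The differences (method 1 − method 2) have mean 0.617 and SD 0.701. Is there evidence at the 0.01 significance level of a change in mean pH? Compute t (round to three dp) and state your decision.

t = 2.783; fail to reject H0

H0: μ_d = 0; H1: μ_d ≠ 0 (paired t-test on the differences, two-sided).
t = d̄/(s_d/√n) = 0.617/(0.701/√10) = 2.783
df = n − 1 = 9
Two-sided p-value ≈ 0.0213
Since p ≈ 0.0213 > α = 0.01, fail to reject H0; the evidence is not statistically significant.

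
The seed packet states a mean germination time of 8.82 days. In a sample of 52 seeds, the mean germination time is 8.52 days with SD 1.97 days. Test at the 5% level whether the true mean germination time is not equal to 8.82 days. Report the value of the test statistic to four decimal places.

-1.0981

H0: μ = 8.82; H1: μ ≠ 8.82 (one-sample t-test, two-sided).
t = (x̄ − μ₀)/(s/√n) = (8.52 − 8.82)/(1.97/√52) = -1.0981
df = n − 1 = 51
Two-sided p-value ≈ 0.277
Since p ≈ 0.277 > α = 0.05, fail to reject H0; the evidence is not statistically significant.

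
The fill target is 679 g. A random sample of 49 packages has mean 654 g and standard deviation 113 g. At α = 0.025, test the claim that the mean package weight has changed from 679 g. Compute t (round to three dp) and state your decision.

H0: μ = 679; H1: μ ≠ 679 (one-sample t-test, two-sided).
t = (x̄ − μ₀)/(s/√n) = (654 − 679)/(113/√49) = -1.549
df = n − 1 = 48
Two-sided p-value ≈ 0.1280
Since p ≈ 0.1280 > α = 0.025, fail to reject H0; the data do not provide sufficient evidence against H0.

t = -1.549; fail to reject H0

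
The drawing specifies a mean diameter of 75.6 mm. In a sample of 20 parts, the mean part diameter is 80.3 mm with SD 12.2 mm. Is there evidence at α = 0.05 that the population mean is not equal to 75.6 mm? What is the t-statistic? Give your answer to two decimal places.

H0: μ = 75.6; H1: μ ≠ 75.6 (one-sample t-test, two-sided).
t = (x̄ − μ₀)/(s/√n) = (80.3 − 75.6)/(12.2/√20) = 1.72
df = n − 1 = 19
Two-sided p-value ≈ 0.101
Since p ≈ 0.101 > α = 0.05, fail to reject H0; the evidence is not statistically significant.

1.72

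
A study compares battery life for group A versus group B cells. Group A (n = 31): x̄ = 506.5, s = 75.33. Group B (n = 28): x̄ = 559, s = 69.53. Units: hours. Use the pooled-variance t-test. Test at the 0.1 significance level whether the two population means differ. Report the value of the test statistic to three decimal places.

-2.772

Let group 1 = group A, group 2 = group B. H0: μ_1 = μ_2; H1: μ_1 ≠ μ_2 (two-sample pooled-variance t-test, two-sided).
s_p² = [(31−1)·75.33² + (28−1)·69.53²]/(31+28−2) = 5276.63
t = (506.5 − 559)/√[5276.63·(1/31 + 1/28)] = -2.772
df = n₁ + n₂ − 2 = 57
Two-sided p-value ≈ 0.0075
Since p ≈ 0.0075 < α = 0.1, reject H0; the evidence is statistically significant.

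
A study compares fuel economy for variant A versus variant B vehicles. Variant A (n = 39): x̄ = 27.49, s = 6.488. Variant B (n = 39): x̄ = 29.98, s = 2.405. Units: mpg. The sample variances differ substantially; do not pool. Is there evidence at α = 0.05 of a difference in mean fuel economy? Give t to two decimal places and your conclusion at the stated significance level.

t = -2.25; reject H0

Let group 1 = variant A, group 2 = variant B. H0: μ_1 = μ_2; H1: μ_1 ≠ μ_2 (Welch's two-sample t-test, two-sided).
t = (x̄_1 − x̄_2)/√(s_1²/n_1 + s_2²/n_2) = (27.49 − 29.98)/√(6.488²/39 + 2.405²/39) = -2.25
Welch–Satterthwaite df ≈ 48.25
Two-sided p-value ≈ 0.029
Since p ≈ 0.029 < α = 0.05, reject H0; the evidence is statistically significant.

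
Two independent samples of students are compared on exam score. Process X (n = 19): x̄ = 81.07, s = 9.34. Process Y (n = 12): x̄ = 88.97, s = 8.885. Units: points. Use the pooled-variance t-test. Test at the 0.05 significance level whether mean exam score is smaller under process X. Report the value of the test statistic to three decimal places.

-2.336

Let group 1 = process X, group 2 = process Y. H0: μ_1 = μ_2; H1: μ_1 < μ_2 (two-sample pooled-variance t-test, left-tailed).
s_p² = [(19−1)·9.34² + (12−1)·8.885²]/(19+12−2) = 84.0902
t = (81.07 − 88.97)/√[84.0902·(1/19 + 1/12)] = -2.336
df = n₁ + n₂ − 2 = 29
p-value = P(T ≤ -2.336) ≈ 0.013
Since p ≈ 0.013 < α = 0.05, reject H0; the data support H1.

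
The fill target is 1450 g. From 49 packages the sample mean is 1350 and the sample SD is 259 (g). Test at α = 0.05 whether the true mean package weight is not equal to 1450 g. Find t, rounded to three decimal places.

-2.703

H0: μ = 1450; H1: μ ≠ 1450 (one-sample t-test, two-sided).
t = (x̄ − μ₀)/(s/√n) = (1350 − 1450)/(259/√49) = -2.703
df = n − 1 = 48
Two-sided p-value ≈ 0.0095
Since p ≈ 0.0095 < α = 0.05, reject H0; the data support H1.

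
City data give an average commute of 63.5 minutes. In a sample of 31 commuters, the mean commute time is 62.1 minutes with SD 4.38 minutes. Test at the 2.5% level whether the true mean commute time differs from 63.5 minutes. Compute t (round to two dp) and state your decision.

H0: μ = 63.5; H1: μ ≠ 63.5 (one-sample t-test, two-sided).
t = (x̄ − μ₀)/(s/√n) = (62.1 − 63.5)/(4.38/√31) = -1.78
df = n − 1 = 30
Two-sided p-value ≈ 0.0853
Since p ≈ 0.0853 > α = 0.025, fail to reject H0; the evidence is not statistically significant.

t = -1.78; fail to reject H0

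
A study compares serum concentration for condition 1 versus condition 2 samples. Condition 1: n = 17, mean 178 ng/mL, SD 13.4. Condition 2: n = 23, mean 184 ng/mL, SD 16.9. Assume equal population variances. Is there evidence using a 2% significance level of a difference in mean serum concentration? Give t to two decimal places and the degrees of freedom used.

t = -1.21, df = 38

Let group 1 = condition 1, group 2 = condition 2. H0: μ_1 = μ_2; H1: μ_1 ≠ μ_2 (two-sample pooled-variance t-test, two-sided).
s_p² = [(17−1)·13.4² + (23−1)·16.9²]/(17+23−2) = 240.957
t = (178 − 184)/√[240.957·(1/17 + 1/23)] = -1.21
df = n₁ + n₂ − 2 = 38
Two-sided p-value ≈ 0.234
Since p ≈ 0.234 > α = 0.02, fail to reject H0; the data do not provide sufficient evidence against H0.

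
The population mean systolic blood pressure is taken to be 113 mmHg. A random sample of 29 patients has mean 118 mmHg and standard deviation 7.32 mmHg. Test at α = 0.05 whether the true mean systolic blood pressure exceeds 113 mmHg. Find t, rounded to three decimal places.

3.678

H0: μ = 113; H1: μ > 113 (one-sample t-test, right-tailed).
t = (x̄ − μ₀)/(s/√n) = (118 − 113)/(7.32/√29) = 3.678
df = n − 1 = 28
p-value = P(T ≥ 3.678) ≈ 0.0005
Since p ≈ 0.0005 < α = 0.05, reject H0; the evidence is statistically significant.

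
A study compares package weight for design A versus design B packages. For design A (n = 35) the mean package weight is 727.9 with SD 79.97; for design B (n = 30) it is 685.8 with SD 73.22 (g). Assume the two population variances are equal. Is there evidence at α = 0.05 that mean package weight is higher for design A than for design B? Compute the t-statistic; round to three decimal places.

Let group 1 = design A, group 2 = design B. H0: μ_1 = μ_2; H1: μ_1 > μ_2 (two-sample pooled-variance t-test, right-tailed).
s_p² = [(35−1)·79.97² + (30−1)·73.22²]/(35+30−2) = 5919.22
t = (727.9 − 685.8)/√[5919.22·(1/35 + 1/30)] = 2.199
df = n₁ + n₂ − 2 = 63
p-value = P(T ≥ 2.199) ≈ 0.016
Since p ≈ 0.016 < α = 0.05, reject H0; the data support H1.

2.199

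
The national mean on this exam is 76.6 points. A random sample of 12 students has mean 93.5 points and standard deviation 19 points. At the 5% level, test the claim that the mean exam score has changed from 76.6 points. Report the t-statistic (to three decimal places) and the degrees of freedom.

H0: μ = 76.6; H1: μ ≠ 76.6 (one-sample t-test, two-sided).
t = (x̄ − μ₀)/(s/√n) = (93.5 − 76.6)/(19/√12) = 3.081
df = n − 1 = 11
Two-sided p-value ≈ 0.0104
Since p ≈ 0.0104 < α = 0.05, reject H0; the data support H1.

t = 3.081, df = 11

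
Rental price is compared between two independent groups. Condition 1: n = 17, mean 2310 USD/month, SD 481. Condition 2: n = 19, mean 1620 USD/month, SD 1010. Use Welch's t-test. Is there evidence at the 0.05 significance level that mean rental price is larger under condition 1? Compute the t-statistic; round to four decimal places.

2.6598

Let group 1 = condition 1, group 2 = condition 2. H0: μ_1 = μ_2; H1: μ_1 > μ_2 (Welch's two-sample t-test, right-tailed).
t = (x̄_1 − x̄_2)/√(s_1²/n_1 + s_2²/n_2) = (2310 − 1620)/√(481²/17 + 1010²/19) = 2.6598
Welch–Satterthwaite df ≈ 26.38
p-value = P(T ≥ 2.6598) ≈ 0.007
Since p ≈ 0.007 < α = 0.05, reject H0; the evidence is statistically significant.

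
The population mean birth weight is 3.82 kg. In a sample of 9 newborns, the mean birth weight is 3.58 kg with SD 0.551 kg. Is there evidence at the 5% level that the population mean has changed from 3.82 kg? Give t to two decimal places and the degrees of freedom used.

t = -1.31, df = 8

H0: μ = 3.82; H1: μ ≠ 3.82 (one-sample t-test, two-sided).
t = (x̄ − μ₀)/(s/√n) = (3.58 − 3.82)/(0.551/√9) = -1.31
df = n − 1 = 8
Two-sided p-value ≈ 0.228
Since p ≈ 0.228 > α = 0.05, fail to reject H0; the evidence is not statistically significant.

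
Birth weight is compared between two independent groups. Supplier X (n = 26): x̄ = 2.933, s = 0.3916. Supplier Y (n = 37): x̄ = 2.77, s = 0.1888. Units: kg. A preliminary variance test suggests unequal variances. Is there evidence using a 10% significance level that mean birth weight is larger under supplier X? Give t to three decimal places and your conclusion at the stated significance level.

t = 1.968; reject H0

Let group 1 = supplier X, group 2 = supplier Y. H0: μ_1 = μ_2; H1: μ_1 > μ_2 (Welch's two-sample t-test, right-tailed).
t = (x̄_1 − x̄_2)/√(s_1²/n_1 + s_2²/n_2) = (2.933 − 2.77)/√(0.3916²/26 + 0.1888²/37) = 1.968
Welch–Satterthwaite df ≈ 33.22
p-value = P(T ≥ 1.968) ≈ 0.029
Since p ≈ 0.029 < α = 0.1, reject H0; the evidence is statistically significant.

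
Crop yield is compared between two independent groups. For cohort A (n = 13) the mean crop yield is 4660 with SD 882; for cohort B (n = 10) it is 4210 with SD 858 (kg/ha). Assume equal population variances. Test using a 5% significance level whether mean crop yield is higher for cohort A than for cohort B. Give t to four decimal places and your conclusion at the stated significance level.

Let group 1 = cohort A, group 2 = cohort B. H0: μ_1 = μ_2; H1: μ_1 > μ_2 (two-sample pooled-variance t-test, right-tailed).
s_p² = [(13−1)·882² + (10−1)·858²]/(13+10−2) = 760027
t = (4660 − 4210)/√[760027·(1/13 + 1/10)] = 1.2272
df = n₁ + n₂ − 2 = 21
p-value = P(T ≥ 1.2272) ≈ 0.1167
Since p ≈ 0.1167 > α = 0.05, fail to reject H0; the evidence is not statistically significant.

t = 1.2272; fail to reject H0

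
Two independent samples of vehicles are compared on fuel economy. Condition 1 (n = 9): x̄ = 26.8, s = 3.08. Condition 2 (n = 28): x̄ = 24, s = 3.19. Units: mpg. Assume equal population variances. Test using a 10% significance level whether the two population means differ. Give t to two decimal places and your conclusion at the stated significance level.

t = 2.31; reject H0

Let group 1 = condition 1, group 2 = condition 2. H0: μ_1 = μ_2; H1: μ_1 ≠ μ_2 (two-sample pooled-variance t-test, two-sided).
s_p² = [(9−1)·3.08² + (28−1)·3.19²]/(9+28−2) = 10.0185
t = (26.8 − 24)/√[10.0185·(1/9 + 1/28)] = 2.31
df = n₁ + n₂ − 2 = 35
Two-sided p-value ≈ 0.0270
Since p ≈ 0.0270 < α = 0.1, reject H0; the data support H1.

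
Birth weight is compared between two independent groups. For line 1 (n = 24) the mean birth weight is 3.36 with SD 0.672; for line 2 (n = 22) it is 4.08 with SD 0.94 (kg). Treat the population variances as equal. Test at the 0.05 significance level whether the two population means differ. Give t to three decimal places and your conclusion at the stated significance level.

Let group 1 = line 1, group 2 = line 2. H0: μ_1 = μ_2; H1: μ_1 ≠ μ_2 (two-sample pooled-variance t-test, two-sided).
s_p² = [(24−1)·0.672² + (22−1)·0.94²]/(24+22−2) = 0.657773
t = (3.36 − 4.08)/√[0.657773·(1/24 + 1/22)] = -3.008
df = n₁ + n₂ − 2 = 44
Two-sided p-value ≈ 0.0043
Since p ≈ 0.0043 < α = 0.05, reject H0; the evidence is statistically significant.

t = -3.008; reject H0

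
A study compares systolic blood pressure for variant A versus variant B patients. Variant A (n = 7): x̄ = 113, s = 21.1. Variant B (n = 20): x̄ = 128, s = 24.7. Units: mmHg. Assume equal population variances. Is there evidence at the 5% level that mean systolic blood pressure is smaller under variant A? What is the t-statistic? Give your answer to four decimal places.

-1.4300

Let group 1 = variant A, group 2 = variant B. H0: μ_1 = μ_2; H1: μ_1 < μ_2 (two-sample pooled-variance t-test, left-tailed).
s_p² = [(7−1)·21.1² + (20−1)·24.7²]/(7+20−2) = 570.519
t = (113 − 128)/√[570.519·(1/7 + 1/20)] = -1.4300
df = n₁ + n₂ − 2 = 25
p-value = P(T ≤ -1.4300) ≈ 0.0825
Since p ≈ 0.0825 > α = 0.05, fail to reject H0; the data do not provide sufficient evidence against H0.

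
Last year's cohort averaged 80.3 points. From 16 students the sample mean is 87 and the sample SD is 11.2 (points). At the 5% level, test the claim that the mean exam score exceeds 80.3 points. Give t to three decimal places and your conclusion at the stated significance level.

H0: μ = 80.3; H1: μ > 80.3 (one-sample t-test, right-tailed).
t = (x̄ − μ₀)/(s/√n) = (87 − 80.3)/(11.2/√16) = 2.393
df = n − 1 = 15
p-value = P(T ≥ 2.393) ≈ 0.0151
Since p ≈ 0.0151 < α = 0.05, reject H0; the data support H1.

t = 2.393; reject H0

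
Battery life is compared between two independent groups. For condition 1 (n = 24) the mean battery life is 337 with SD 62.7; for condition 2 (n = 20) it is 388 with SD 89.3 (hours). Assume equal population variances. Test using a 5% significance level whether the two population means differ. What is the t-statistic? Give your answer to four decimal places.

-2.2194

Let group 1 = condition 1, group 2 = condition 2. H0: μ_1 = μ_2; H1: μ_1 ≠ μ_2 (two-sample pooled-variance t-test, two-sided).
s_p² = [(24−1)·62.7² + (20−1)·89.3²]/(24+20−2) = 5760.36
t = (337 − 388)/√[5760.36·(1/24 + 1/20)] = -2.2194
df = n₁ + n₂ − 2 = 42
Two-sided p-value ≈ 0.032
Since p ≈ 0.032 < α = 0.05, reject H0; the data support H1.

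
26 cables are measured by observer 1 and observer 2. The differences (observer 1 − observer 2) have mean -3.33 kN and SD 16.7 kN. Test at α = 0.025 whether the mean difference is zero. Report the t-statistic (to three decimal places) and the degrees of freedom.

H0: μ_d = 0; H1: μ_d ≠ 0 (paired t-test on the differences, two-sided).
t = d̄/(s_d/√n) = -3.33/(16.7/√26) = -1.017
df = n − 1 = 25
Two-sided p-value ≈ 0.319
Since p ≈ 0.319 > α = 0.025, fail to reject H0; the data do not provide sufficient evidence against H0.

t = -1.017, df = 25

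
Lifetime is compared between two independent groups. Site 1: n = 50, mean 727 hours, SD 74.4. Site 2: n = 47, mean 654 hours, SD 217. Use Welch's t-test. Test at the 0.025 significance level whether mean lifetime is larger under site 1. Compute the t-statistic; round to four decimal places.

Let group 1 = site 1, group 2 = site 2. H0: μ_1 = μ_2; H1: μ_1 > μ_2 (Welch's two-sample t-test, right-tailed).
t = (x̄_1 − x̄_2)/√(s_1²/n_1 + s_2²/n_2) = (727 − 654)/√(74.4²/50 + 217²/47) = 2.1885
Welch–Satterthwaite df ≈ 56.08
p-value = P(T ≥ 2.1885) ≈ 0.0164
Since p ≈ 0.0164 < α = 0.025, reject H0; the data support H1.

2.1885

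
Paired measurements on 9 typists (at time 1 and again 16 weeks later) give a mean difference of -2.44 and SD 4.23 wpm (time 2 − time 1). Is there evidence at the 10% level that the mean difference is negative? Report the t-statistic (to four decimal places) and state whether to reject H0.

H0: μ_d = 0; H1: μ_d < 0 (paired t-test on the differences, left-tailed).
t = d̄/(s_d/√n) = -2.44/(4.23/√9) = -1.7305
df = n − 1 = 8
p-value = P(T ≤ -1.7305) ≈ 0.0609
Since p ≈ 0.0609 < α = 0.1, reject H0; the evidence is statistically significant.

t = -1.7305; reject H0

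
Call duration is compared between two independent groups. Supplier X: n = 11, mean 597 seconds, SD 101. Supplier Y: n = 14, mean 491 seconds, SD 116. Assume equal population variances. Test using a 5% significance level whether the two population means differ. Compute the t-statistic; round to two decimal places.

2.40

Let group 1 = supplier X, group 2 = supplier Y. H0: μ_1 = μ_2; H1: μ_1 ≠ μ_2 (two-sample pooled-variance t-test, two-sided).
s_p² = [(11−1)·101² + (14−1)·116²]/(11+14−2) = 12040.8
t = (597 − 491)/√[12040.8·(1/11 + 1/14)] = 2.40
df = n₁ + n₂ − 2 = 23
Two-sided p-value ≈ 0.0250
Since p ≈ 0.0250 < α = 0.05, reject H0; the data support H1.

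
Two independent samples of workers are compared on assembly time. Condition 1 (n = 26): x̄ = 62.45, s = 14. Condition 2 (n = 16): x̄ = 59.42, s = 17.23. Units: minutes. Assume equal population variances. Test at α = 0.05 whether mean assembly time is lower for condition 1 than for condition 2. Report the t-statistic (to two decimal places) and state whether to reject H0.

t = 0.62; fail to reject H0

Let group 1 = condition 1, group 2 = condition 2. H0: μ_1 = μ_2; H1: μ_1 < μ_2 (two-sample pooled-variance t-test, left-tailed).
s_p² = [(26−1)·14² + (16−1)·17.23²]/(26+16−2) = 233.827
t = (62.45 − 59.42)/√[233.827·(1/26 + 1/16)] = 0.62
df = n₁ + n₂ − 2 = 40
p-value = P(T ≤ 0.62) ≈ 0.7318
Since p ≈ 0.7318 > α = 0.05, fail to reject H0; the evidence is not statistically significant.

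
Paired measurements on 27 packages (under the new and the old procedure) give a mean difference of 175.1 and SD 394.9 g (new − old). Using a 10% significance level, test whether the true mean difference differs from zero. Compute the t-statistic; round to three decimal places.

H0: μ_d = 0; H1: μ_d ≠ 0 (paired t-test on the differences, two-sided).
t = d̄/(s_d/√n) = 175.1/(394.9/√27) = 2.304
df = n − 1 = 26
Two-sided p-value ≈ 0.029
Since p ≈ 0.029 < α = 0.1, reject H0; the evidence is statistically significant.

2.304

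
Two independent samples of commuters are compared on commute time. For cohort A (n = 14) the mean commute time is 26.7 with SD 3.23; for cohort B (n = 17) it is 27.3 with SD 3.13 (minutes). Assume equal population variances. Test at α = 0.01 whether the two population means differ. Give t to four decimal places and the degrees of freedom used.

Let group 1 = cohort A, group 2 = cohort B. H0: μ_1 = μ_2; H1: μ_1 ≠ μ_2 (two-sample pooled-variance t-test, two-sided).
s_p² = [(14−1)·3.23² + (17−1)·3.13²]/(14+17−2) = 10.082
t = (26.7 − 27.3)/√[10.082·(1/14 + 1/17)] = -0.5236
df = n₁ + n₂ − 2 = 29
Two-sided p-value ≈ 0.6045
Since p ≈ 0.6045 > α = 0.01, fail to reject H0; the evidence is not statistically significant.

t = -0.5236, df = 29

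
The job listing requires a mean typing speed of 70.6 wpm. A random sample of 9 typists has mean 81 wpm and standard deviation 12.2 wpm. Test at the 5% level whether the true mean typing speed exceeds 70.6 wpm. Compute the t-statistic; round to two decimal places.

H0: μ = 70.6; H1: μ > 70.6 (one-sample t-test, right-tailed).
t = (x̄ − μ₀)/(s/√n) = (81 − 70.6)/(12.2/√9) = 2.56
df = n − 1 = 8
p-value = P(T ≥ 2.56) ≈ 0.0169
Since p ≈ 0.0169 < α = 0.05, reject H0; the evidence is statistically significant.

2.56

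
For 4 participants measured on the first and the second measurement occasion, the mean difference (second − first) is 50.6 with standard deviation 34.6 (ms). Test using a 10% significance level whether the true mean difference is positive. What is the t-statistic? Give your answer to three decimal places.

H0: μ_d = 0; H1: μ_d > 0 (paired t-test on the differences, right-tailed).
t = d̄/(s_d/√n) = 50.6/(34.6/√4) = 2.925
df = n − 1 = 3
p-value = P(T ≥ 2.925) ≈ 0.031
Since p ≈ 0.031 < α = 0.1, reject H0; the data support H1.

2.925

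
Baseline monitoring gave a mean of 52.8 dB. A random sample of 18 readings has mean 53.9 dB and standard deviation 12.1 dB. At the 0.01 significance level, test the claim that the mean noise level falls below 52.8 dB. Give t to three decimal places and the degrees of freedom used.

H0: μ = 52.8; H1: μ < 52.8 (one-sample t-test, left-tailed).
t = (x̄ − μ₀)/(s/√n) = (53.9 − 52.8)/(12.1/√18) = 0.386
df = n − 1 = 17
p-value = P(T ≤ 0.386) ≈ 0.6477
Since p ≈ 0.6477 > α = 0.01, fail to reject H0; the data do not provide sufficient evidence against H0.

t = 0.386, df = 17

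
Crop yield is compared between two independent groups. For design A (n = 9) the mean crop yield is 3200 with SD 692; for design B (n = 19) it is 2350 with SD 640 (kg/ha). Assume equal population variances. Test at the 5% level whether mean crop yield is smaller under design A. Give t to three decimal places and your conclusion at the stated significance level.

Let group 1 = design A, group 2 = design B. H0: μ_1 = μ_2; H1: μ_1 < μ_2 (two-sample pooled-variance t-test, left-tailed).
s_p² = [(9−1)·692² + (19−1)·640²]/(9+19−2) = 430912
t = (3200 − 2350)/√[430912·(1/9 + 1/19)] = 3.200
df = n₁ + n₂ − 2 = 26
p-value = P(T ≤ 3.200) ≈ 0.998
Since p ≈ 0.998 > α = 0.05, fail to reject H0; the data do not provide sufficient evidence against H0.

t = 3.200; fail to reject H0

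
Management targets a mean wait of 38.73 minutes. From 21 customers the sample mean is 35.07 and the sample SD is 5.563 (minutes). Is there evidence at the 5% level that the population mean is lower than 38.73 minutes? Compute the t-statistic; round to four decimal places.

-3.0150

H0: μ = 38.73; H1: μ < 38.73 (one-sample t-test, left-tailed).
t = (x̄ − μ₀)/(s/√n) = (35.07 − 38.73)/(5.563/√21) = -3.0150
df = n − 1 = 20
p-value = P(T ≤ -3.0150) ≈ 0.0034
Since p ≈ 0.0034 < α = 0.05, reject H0; the evidence is statistically significant.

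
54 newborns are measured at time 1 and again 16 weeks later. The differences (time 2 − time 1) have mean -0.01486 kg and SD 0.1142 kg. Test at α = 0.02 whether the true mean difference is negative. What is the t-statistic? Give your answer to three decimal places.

H0: μ_d = 0; H1: μ_d < 0 (paired t-test on the differences, left-tailed).
t = d̄/(s_d/√n) = -0.01486/(0.1142/√54) = -0.956
df = n − 1 = 53
p-value = P(T ≤ -0.956) ≈ 0.1717
Since p ≈ 0.1717 > α = 0.02, fail to reject H0; the data do not provide sufficient evidence against H0.

-0.956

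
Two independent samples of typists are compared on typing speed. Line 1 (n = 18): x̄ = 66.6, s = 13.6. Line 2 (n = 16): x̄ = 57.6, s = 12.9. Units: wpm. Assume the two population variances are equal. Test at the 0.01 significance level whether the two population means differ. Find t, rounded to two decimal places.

Let group 1 = line 1, group 2 = line 2. H0: μ_1 = μ_2; H1: μ_1 ≠ μ_2 (two-sample pooled-variance t-test, two-sided).
s_p² = [(18−1)·13.6² + (16−1)·12.9²]/(18+16−2) = 176.265
t = (66.6 − 57.6)/√[176.265·(1/18 + 1/16)] = 1.97
df = n₁ + n₂ − 2 = 32
Two-sided p-value ≈ 0.057
Since p ≈ 0.057 > α = 0.01, fail to reject H0; the evidence is not statistically significant.

1.97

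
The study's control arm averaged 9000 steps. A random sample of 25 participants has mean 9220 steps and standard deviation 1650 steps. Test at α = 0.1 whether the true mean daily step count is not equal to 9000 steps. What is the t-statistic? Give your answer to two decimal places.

H0: μ = 9000; H1: μ ≠ 9000 (one-sample t-test, two-sided).
t = (x̄ − μ₀)/(s/√n) = (9220 − 9000)/(1650/√25) = 0.67
df = n − 1 = 24
Two-sided p-value ≈ 0.5113
Since p ≈ 0.5113 > α = 0.1, fail to reject H0; the evidence is not statistically significant.

0.67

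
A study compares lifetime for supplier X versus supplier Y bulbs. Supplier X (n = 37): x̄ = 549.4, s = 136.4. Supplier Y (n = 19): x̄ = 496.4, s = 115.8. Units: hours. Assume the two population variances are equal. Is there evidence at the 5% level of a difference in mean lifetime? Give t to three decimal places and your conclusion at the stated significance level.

Let group 1 = supplier X, group 2 = supplier Y. H0: μ_1 = μ_2; H1: μ_1 ≠ μ_2 (two-sample pooled-variance t-test, two-sided).
s_p² = [(37−1)·136.4² + (19−1)·115.8²]/(37+19−2) = 16873.2
t = (549.4 − 496.4)/√[16873.2·(1/37 + 1/19)] = 1.446
df = n₁ + n₂ − 2 = 54
Two-sided p-value ≈ 0.154
Since p ≈ 0.154 > α = 0.05, fail to reject H0; the evidence is not statistically significant.

t = 1.446; fail to reject H0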